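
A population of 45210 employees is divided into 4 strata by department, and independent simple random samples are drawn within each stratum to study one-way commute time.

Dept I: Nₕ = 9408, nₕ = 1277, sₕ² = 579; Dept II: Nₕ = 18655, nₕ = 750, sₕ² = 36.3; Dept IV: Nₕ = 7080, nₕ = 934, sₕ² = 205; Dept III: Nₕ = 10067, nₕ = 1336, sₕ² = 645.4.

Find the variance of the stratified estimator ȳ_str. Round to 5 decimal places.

Var(ȳ_str) = Σₕ Wₕ²(1 − fₕ)sₕ²/nₕ with Wₕ = Nₕ/N, N = 45210.
Dept I: Wₕ = 0.20809555; term = 0.20809555²·(1 − 0.13573554)·579/1277 = 0.016969143.
Dept II: Wₕ = 0.41262995; term = 0.41262995²·(1 − 0.04020370)·36.3/750 = 0.0079094435.
Dept IV: Wₕ = 0.15660252; term = 0.15660252²·(1 − 0.13192090)·205/934 = 0.0046726557.
Dept III: Wₕ = 0.22267198; term = 0.22267198²·(1 − 0.13271084)·645.4/1336 = 0.020773877.
Sum = 0.050325119.

0.05033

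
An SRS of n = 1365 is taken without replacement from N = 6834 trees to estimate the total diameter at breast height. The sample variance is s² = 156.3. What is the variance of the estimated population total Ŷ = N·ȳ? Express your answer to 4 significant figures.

4.280 × 10^6

Var(Ŷ) = N²·Var(ȳ) = N²·(1 − n/N)·s²/n.
f = 1365/6834 = 0.19973661; Var(ȳ) = 0.80026339·156.3/1365 = 0.091634555.
Var(Ŷ) = 6834² · 0.091634555 = 4.2796596 × 10^6.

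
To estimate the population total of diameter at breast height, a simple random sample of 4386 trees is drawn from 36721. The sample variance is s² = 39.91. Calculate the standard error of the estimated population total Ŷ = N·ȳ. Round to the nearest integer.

3287

Var(Ŷ) = N²·Var(ȳ) = N²·(1 − n/N)·s²/n.
f = 4386/36721 = 0.11944119; Var(ȳ) = 0.88055881·39.91/4386 = 0.0080125632.
Var(Ŷ) = 36721² · 0.0080125632 = 1.0804395 × 10^7.
SE(Ŷ) = √(1.0804395 × 10^7) = 3287.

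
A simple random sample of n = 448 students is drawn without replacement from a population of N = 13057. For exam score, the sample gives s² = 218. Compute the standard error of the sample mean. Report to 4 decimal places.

Under SRS without replacement, Var(ȳ) = (1 − f)·s²/n with f = n/N = 448/13057 = 0.03431110.
Var(ȳ) = (1 − 0.03431110)·218/448 = 0.96568890·0.48660714 = 0.46991112.
SE(ȳ) = √(0.46991112) = 0.6855.

0.6855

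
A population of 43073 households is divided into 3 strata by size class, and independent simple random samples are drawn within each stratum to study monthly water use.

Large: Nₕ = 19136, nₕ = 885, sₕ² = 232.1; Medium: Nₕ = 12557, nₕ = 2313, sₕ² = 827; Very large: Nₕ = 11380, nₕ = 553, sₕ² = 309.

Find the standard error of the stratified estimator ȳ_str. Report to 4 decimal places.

0.3336

Var(ȳ_str) = Σₕ Wₕ²(1 − fₕ)sₕ²/nₕ with Wₕ = Nₕ/N, N = 43073.
Large: Wₕ = 0.44426903; term = 0.44426903²·(1 − 0.04624791)·232.1/885 = 0.049369583.
Medium: Wₕ = 0.29152834; term = 0.29152834²·(1 − 0.18420005)·827/2313 = 0.024789918.
Very large: Wₕ = 0.26420263; term = 0.26420263²·(1 − 0.04859402)·309/553 = 0.037108509.
Sum = 0.11126801.
SE = √(0.11126801) = 0.3336.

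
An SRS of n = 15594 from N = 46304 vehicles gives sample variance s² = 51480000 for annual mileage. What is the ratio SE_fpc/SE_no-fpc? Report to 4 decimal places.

f = n/N = 15594/46304 = 0.33677436.
SE_no-fpc = √(s²/n) = 57.456677; SE_fpc = √((1−f)s²/n) = 46.791951.
Ratio = √(1−f) = 0.81438666.

0.8144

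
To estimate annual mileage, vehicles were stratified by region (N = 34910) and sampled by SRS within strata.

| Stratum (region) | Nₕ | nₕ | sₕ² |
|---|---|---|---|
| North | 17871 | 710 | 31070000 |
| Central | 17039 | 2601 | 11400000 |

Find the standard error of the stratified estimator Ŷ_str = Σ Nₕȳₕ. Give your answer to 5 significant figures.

Var(Ŷ_str) = Σₕ Nₕ²(1 − fₕ)sₕ²/nₕ.
North: 17871²·(1 − 710/17871)·31070000/710 = 1.3420675 × 10^13.
Central: 17039²·(1 − 2601/17039)·11400000/2601 = 1.0782405 × 10^12.
Sum = 1.4498916 × 10^13.
SE = √(1.4498916 × 10^13) = 3.8077 × 10^6.

3.8077 × 10^6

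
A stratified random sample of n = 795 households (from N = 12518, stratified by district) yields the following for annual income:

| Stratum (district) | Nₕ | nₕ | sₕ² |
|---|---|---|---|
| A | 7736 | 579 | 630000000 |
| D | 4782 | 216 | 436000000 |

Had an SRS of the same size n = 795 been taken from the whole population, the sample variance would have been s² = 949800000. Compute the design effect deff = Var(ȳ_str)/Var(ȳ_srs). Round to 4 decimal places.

0.5950

Var(ȳ_str) = Σ Wₕ²(1−fₕ)sₕ²/nₕ with Wₕ = Nₕ/12518:
  A: (7736/12518)²·(1−579/7736)·630000000/579 = 384449.74
  D: (4782/12518)²·(1−216/4782)·436000000/216 = 281260.23
  → Var(ȳ_str) = 665709.97.
Var(ȳ_srs) = (1 − 795/12518)·949800000/795 = 1.1188422 × 10^6.
deff = 665709.97 / (1.1188422 × 10^6) = 0.5950.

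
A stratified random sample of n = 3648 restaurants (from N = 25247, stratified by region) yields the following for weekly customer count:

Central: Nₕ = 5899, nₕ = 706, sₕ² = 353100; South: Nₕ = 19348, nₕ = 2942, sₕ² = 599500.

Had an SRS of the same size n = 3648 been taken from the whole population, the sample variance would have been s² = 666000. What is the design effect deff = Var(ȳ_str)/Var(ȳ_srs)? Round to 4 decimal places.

0.8036

Var(ȳ_str) = Σ Wₕ²(1−fₕ)sₕ²/nₕ with Wₕ = Nₕ/25247:
  Central: (5899/25247)²·(1−706/5899)·353100/706 = 24.036442
  South: (19348/25247)²·(1−2942/19348)·599500/2942 = 101.47656
  → Var(ȳ_str) = 125.513.
Var(ȳ_srs) = (1 − 3648/25247)·666000/3648 = 156.18642.
deff = 125.513 / 156.18642 = 0.8036.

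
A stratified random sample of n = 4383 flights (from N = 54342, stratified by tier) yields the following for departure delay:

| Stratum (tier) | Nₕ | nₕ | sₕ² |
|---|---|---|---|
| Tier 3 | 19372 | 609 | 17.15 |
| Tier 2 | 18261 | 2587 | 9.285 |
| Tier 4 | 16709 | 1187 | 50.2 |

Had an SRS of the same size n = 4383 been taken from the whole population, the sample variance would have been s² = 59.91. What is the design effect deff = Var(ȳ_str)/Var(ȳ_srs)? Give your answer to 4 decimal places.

0.5991

Var(ȳ_str) = Σ Wₕ²(1−fₕ)sₕ²/nₕ with Wₕ = Nₕ/54342:
  Tier 3: (19372/54342)²·(1−609/19372)·17.15/609 = 0.0034661898
  Tier 2: (18261/54342)²·(1−2587/18261)·9.285/2587 = 3.4787133 × 10^-4
  Tier 4: (16709/54342)²·(1−1187/16709)·50.2/1187 = 0.003714325
  → Var(ȳ_str) = 0.0075283861.
Var(ȳ_srs) = (1 − 4383/54342)·59.91/4383 = 0.012566258.
deff = 0.0075283861 / 0.012566258 = 0.5991.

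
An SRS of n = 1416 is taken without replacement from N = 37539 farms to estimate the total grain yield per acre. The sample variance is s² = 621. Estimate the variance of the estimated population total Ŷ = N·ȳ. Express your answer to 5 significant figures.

Var(Ŷ) = N²·Var(ȳ) = N²·(1 − n/N)·s²/n.
f = 1416/37539 = 0.03772077; Var(ȳ) = 0.96227923·621/1416 = 0.42201653.
Var(Ŷ) = 37539² · 0.42201653 = 5.9469579 × 10^8.

5.9470 × 10^8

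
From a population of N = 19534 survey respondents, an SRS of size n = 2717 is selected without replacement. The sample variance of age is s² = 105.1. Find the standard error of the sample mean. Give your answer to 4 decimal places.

0.1825

Under SRS without replacement, Var(ȳ) = (1 − f)·s²/n with f = n/N = 2717/19534 = 0.13909082.
Var(ȳ) = (1 − 0.13909082)·105.1/2717 = 0.86090918·0.03868237 = 0.033302008.
SE(ȳ) = √(0.033302008) = 0.1825.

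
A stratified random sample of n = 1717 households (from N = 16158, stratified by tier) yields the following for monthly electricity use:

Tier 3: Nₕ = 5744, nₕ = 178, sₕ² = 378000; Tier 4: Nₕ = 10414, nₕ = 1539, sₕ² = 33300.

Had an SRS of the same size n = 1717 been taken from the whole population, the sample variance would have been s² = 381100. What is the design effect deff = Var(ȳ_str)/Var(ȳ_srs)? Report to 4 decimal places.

Var(ȳ_str) = Σ Wₕ²(1−fₕ)sₕ²/nₕ with Wₕ = Nₕ/16158:
  Tier 3: (5744/16158)²·(1−178/5744)·378000/178 = 260.04842
  Tier 4: (10414/16158)²·(1−1539/10414)·33300/1539 = 7.6597808
  → Var(ȳ_str) = 267.7082.
Var(ȳ_srs) = (1 − 1717/16158)·381100/1717 = 198.37106.
deff = 267.7082 / 198.37106 = 1.3495.

1.3495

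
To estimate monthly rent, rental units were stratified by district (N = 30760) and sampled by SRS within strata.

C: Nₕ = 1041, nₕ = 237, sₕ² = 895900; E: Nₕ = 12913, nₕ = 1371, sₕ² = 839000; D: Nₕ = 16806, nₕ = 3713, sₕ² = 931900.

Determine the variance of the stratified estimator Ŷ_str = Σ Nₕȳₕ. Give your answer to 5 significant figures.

1.4960 × 10^11

Var(Ŷ_str) = Σₕ Nₕ²(1 − fₕ)sₕ²/nₕ.
C: 1041²·(1 − 237/1041)·895900/237 = 3.1638652 × 10^9.
E: 12913²·(1 − 1371/12913)·839000/1371 = 9.1207957 × 10^10.
D: 16806²·(1 − 3713/16806)·931900/3713 = 5.5226547 × 10^10.
Sum = 1.4959837 × 10^11.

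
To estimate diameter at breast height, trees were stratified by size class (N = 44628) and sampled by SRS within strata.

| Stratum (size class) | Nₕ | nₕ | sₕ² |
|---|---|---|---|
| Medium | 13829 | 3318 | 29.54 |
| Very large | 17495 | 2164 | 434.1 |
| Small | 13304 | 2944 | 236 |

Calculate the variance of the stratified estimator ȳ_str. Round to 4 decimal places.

0.0332

Var(ȳ_str) = Σₕ Wₕ²(1 − fₕ)sₕ²/nₕ with Wₕ = Nₕ/N, N = 44628.
Medium: Wₕ = 0.30987273; term = 0.30987273²·(1 − 0.23993058)·29.54/3318 = 6.4976165 × 10^-4.
Very large: Wₕ = 0.39201846; term = 0.39201846²·(1 − 0.12369248)·434.1/2164 = 0.027014822.
Small: Wₕ = 0.29810881; term = 0.29810881²·(1 − 0.22128683)·236/2944 = 0.0055475515.
Sum = 0.033212135.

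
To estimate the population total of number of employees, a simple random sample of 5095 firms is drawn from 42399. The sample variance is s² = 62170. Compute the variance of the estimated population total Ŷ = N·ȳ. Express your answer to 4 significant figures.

1.930 × 10^10

Var(Ŷ) = N²·Var(ȳ) = N²·(1 − n/N)·s²/n.
f = 5095/42399 = 0.12016793; Var(ȳ) = 0.87983207·62170/5095 = 10.735851.
Var(Ŷ) = 42399² · 10.735851 = 1.9299573 × 10^10.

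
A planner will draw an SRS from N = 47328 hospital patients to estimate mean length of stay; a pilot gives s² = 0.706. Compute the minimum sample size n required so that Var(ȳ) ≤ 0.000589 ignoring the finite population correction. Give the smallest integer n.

Without fpc, n₀ = s²/D = 0.706/0.000589 = 1198.6418.
Rounding up, n = 1199.

1199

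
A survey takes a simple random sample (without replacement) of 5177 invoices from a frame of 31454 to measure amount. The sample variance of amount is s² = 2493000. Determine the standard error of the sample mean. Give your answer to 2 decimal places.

Under SRS without replacement, Var(ȳ) = (1 − f)·s²/n with f = n/N = 5177/31454 = 0.16458956.
Var(ȳ) = (1 − 0.16458956)·2493000/5177 = 0.83541044·481.55302 = 402.29442.
SE(ȳ) = √(402.29442) = 20.06.

20.06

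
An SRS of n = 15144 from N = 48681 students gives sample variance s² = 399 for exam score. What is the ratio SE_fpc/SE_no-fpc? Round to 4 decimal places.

f = n/N = 15144/48681 = 0.31108646.
SE_no-fpc = √(s²/n) = 0.1623178; SE_fpc = √((1−f)s²/n) = 0.1347251.
Ratio = √(1−f) = 0.83000816.

0.8300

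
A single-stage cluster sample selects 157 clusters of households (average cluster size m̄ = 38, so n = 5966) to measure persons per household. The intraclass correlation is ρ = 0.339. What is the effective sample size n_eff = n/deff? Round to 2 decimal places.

deff = 1 + (38 − 1)·0.339 = 1 + 12.543 = 13.543.
n_eff = 5966 / 13.543 = 440.52.

440.52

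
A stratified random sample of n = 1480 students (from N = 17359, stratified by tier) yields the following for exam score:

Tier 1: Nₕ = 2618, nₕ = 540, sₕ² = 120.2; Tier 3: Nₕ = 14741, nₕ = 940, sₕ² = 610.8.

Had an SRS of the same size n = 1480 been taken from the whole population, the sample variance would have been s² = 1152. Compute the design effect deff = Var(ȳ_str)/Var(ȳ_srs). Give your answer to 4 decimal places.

0.6218

Var(ȳ_str) = Σ Wₕ²(1−fₕ)sₕ²/nₕ with Wₕ = Nₕ/17359:
  Tier 1: (2618/17359)²·(1−540/2618)·120.2/540 = 0.0040186158
  Tier 3: (14741/17359)²·(1−940/14741)·610.8/940 = 0.43869155
  → Var(ȳ_str) = 0.44271017.
Var(ȳ_srs) = (1 − 1480/17359)·1152/1480 = 0.71201511.
deff = 0.44271017 / 0.71201511 = 0.6218.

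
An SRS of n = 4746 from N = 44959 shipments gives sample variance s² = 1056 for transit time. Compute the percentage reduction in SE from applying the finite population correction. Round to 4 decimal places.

5.4253

f = n/N = 4746/44959 = 0.10556285.
SE_no-fpc = √(s²/n) = 0.47170241; SE_fpc = √((1−f)s²/n) = 0.44611108.
Ratio = √(1−f) = 0.94574688. Reduction = 100·(1 − 0.94574688) = 5.4253%.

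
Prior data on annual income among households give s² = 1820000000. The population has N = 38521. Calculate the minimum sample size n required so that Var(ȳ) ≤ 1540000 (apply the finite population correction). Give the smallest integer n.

1147

Without fpc, n₀ = s²/D = 1820000000/1540000 = 1181.8182.
With fpc, (1 − n/N)·s²/n ≤ D requires n ≥ n₀/(1 + n₀/N) = 1181.8182/(1 + 1181.8182/38521) = 1146.6395.
Rounding up, n = 1147.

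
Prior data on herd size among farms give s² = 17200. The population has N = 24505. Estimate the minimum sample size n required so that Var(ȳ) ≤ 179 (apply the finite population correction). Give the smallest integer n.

Without fpc, n₀ = s²/D = 17200/179 = 96.0894.
With fpc, (1 − n/N)·s²/n ≤ D requires n ≥ n₀/(1 + n₀/N) = 96.0894/(1 + 96.0894/24505) = 95.7141.
Rounding up, n = 96.

96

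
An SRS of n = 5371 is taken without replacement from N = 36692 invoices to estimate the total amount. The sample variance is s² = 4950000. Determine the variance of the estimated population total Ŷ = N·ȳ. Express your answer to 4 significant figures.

1.059 × 10^12

Var(Ŷ) = N²·Var(ȳ) = N²·(1 − n/N)·s²/n.
f = 5371/36692 = 0.14638068; Var(ȳ) = 0.85361932·4950000/5371 = 786.70929.
Var(Ŷ) = 36692² · 786.70929 = 1.059149 × 10^12.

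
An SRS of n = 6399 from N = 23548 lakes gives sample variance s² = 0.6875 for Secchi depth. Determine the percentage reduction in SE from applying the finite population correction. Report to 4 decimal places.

14.6620

f = n/N = 6399/23548 = 0.27174282.
SE_no-fpc = √(s²/n) = 0.010365262; SE_fpc = √((1−f)s²/n) = 0.008845506.
Ratio = √(1−f) = 0.85337985. Reduction = 100·(1 − 0.85337985) = 14.6620%.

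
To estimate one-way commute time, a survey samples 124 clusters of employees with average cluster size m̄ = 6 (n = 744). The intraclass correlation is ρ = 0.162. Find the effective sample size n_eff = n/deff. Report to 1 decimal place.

411.0

deff = 1 + (6 − 1)·0.162 = 1 + 0.81 = 1.81.
n_eff = 744 / 1.81 = 411.0.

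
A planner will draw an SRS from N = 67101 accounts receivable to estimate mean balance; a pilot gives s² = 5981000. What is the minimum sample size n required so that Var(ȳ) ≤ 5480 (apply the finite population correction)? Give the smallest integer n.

Without fpc, n₀ = s²/D = 5981000/5480 = 1091.4234.
With fpc, (1 − n/N)·s²/n ≤ D requires n ≥ n₀/(1 + n₀/N) = 1091.4234/(1 + 1091.4234/67101) = 1073.9551.
Rounding up, n = 1074.

1074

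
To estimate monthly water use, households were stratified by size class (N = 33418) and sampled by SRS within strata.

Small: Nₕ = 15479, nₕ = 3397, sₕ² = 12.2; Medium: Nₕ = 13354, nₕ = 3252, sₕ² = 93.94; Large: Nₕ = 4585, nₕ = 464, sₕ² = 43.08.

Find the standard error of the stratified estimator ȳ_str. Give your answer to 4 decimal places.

0.0752

Var(ȳ_str) = Σₕ Wₕ²(1 − fₕ)sₕ²/nₕ with Wₕ = Nₕ/N, N = 33418.
Small: Wₕ = 0.46319349; term = 0.46319349²·(1 − 0.21945862)·12.2/3397 = 6.0143003 × 10^-4.
Medium: Wₕ = 0.39960500; term = 0.39960500²·(1 − 0.24352254)·93.94/3252 = 0.003489457.
Large: Wₕ = 0.13720151; term = 0.13720151²·(1 − 0.10119956)·43.08/464 = 0.0015708646.
Sum = 0.0056617516.
SE = √(0.0056617516) = 0.0752.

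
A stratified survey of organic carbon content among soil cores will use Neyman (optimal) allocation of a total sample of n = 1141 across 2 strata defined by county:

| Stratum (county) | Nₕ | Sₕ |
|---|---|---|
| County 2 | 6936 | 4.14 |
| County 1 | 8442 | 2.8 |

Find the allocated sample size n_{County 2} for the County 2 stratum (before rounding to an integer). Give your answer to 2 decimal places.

Neyman allocation: nₕ = n·NₕSₕ / Σⱼ NⱼSⱼ.
Σ NⱼSⱼ = 6936·4.14 + 8442·2.8 = 52352.64.
n_{County 2} = 1141·6936·4.14 / 52352.64 = 625.83.

625.83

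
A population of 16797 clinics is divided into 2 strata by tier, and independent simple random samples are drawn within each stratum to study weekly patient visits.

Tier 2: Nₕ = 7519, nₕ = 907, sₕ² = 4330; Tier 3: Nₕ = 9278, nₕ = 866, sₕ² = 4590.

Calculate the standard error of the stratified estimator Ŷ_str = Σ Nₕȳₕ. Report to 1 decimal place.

Var(Ŷ_str) = Σₕ Nₕ²(1 − fₕ)sₕ²/nₕ.
Tier 2: 7519²·(1 − 907/7519)·4330/907 = 2.3734142 × 10^8.
Tier 3: 9278²·(1 − 866/9278)·4590/866 = 4.1366467 × 10^8.
Sum = 6.5100609 × 10^8.
SE = √(6.5100609 × 10^8) = 25514.8.

25514.8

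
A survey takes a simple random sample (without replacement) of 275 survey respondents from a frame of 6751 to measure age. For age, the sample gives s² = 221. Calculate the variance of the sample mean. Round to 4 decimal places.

Under SRS without replacement, Var(ȳ) = (1 − f)·s²/n with f = n/N = 275/6751 = 0.04073471.
Var(ȳ) = (1 − 0.04073471)·221/275 = 0.95926529·0.80363636 = 0.77090047.

0.7709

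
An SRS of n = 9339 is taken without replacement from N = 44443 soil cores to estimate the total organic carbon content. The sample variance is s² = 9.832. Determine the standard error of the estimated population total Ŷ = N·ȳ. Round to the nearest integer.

Var(Ŷ) = N²·Var(ȳ) = N²·(1 − n/N)·s²/n.
f = 9339/44443 = 0.21013433; Var(ȳ) = 0.78986567·9.832/9339 = 8.3156219 × 10^-4.
Var(Ŷ) = 44443² · (8.3156219 × 10^-4) = 1.6424852 × 10^6.
SE(Ŷ) = √(1.6424852 × 10^6) = 1282.

1282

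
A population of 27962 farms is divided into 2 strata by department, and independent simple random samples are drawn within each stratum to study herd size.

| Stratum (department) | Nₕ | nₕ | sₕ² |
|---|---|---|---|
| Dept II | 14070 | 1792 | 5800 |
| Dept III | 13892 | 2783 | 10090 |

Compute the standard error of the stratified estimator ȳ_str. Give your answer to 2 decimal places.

Var(ȳ_str) = Σₕ Wₕ²(1 − fₕ)sₕ²/nₕ with Wₕ = Nₕ/N, N = 27962.
Dept II: Wₕ = 0.50318289; term = 0.50318289²·(1 − 0.12736318)·5800/1792 = 0.71511395.
Dept III: Wₕ = 0.49681711; term = 0.49681711²·(1 − 0.20033113)·10090/2783 = 0.71561797.
Sum = 1.4307319.
SE = √(1.4307319) = 1.20.

1.20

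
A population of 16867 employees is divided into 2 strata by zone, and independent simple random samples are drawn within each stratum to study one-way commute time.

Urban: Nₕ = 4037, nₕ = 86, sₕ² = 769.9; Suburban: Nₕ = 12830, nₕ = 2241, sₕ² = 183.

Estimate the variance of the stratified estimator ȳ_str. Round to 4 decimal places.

Var(ȳ_str) = Σₕ Wₕ²(1 − fₕ)sₕ²/nₕ with Wₕ = Nₕ/N, N = 16867.
Urban: Wₕ = 0.23934310; term = 0.23934310²·(1 − 0.02130295)·769.9/86 = 0.50191013.
Suburban: Wₕ = 0.76065690; term = 0.76065690²·(1 − 0.17466875)·183/2241 = 0.038995559.
Sum = 0.54090569.

0.5409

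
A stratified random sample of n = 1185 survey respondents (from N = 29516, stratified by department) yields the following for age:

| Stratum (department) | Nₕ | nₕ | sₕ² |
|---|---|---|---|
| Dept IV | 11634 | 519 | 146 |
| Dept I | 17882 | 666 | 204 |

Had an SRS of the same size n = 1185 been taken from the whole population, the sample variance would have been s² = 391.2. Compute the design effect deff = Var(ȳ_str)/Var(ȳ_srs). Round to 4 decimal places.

0.4734

Var(ȳ_str) = Σ Wₕ²(1−fₕ)sₕ²/nₕ with Wₕ = Nₕ/29516:
  Dept IV: (11634/29516)²·(1−519/11634)·146/519 = 0.041755051
  Dept I: (17882/29516)²·(1−666/17882)·204/666 = 0.10824037
  → Var(ȳ_str) = 0.14999542.
Var(ȳ_srs) = (1 − 1185/29516)·391.2/1185 = 0.31687275.
deff = 0.14999542 / 0.31687275 = 0.4734.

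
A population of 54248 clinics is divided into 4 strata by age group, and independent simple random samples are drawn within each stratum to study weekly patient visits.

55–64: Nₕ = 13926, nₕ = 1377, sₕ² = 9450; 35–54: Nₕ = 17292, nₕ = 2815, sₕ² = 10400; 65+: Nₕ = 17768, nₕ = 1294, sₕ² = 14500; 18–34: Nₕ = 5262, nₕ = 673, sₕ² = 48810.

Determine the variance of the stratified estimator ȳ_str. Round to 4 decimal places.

Var(ȳ_str) = Σₕ Wₕ²(1 − fₕ)sₕ²/nₕ with Wₕ = Nₕ/N, N = 54248.
55–64: Wₕ = 0.25670992; term = 0.25670992²·(1 − 0.09887979)·9450/1377 = 0.40753594.
35–54: Wₕ = 0.31875830; term = 0.31875830²·(1 − 0.16279204)·10400/2815 = 0.31427604.
65+: Wₕ = 0.32753281; term = 0.32753281²·(1 − 0.07282756)·14500/1294 = 1.1145611.
18–34: Wₕ = 0.09699897; term = 0.09699897²·(1 − 0.12789814)·48810/673 = 0.59510717.
Sum = 2.4314803.

2.4315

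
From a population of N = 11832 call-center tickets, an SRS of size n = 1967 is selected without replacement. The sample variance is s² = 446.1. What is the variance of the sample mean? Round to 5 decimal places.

Under SRS without replacement, Var(ȳ) = (1 − f)·s²/n with f = n/N = 1967/11832 = 0.16624408.
Var(ȳ) = (1 − 0.16624408)·446.1/1967 = 0.83375592·0.22679207 = 0.18908923.

0.18909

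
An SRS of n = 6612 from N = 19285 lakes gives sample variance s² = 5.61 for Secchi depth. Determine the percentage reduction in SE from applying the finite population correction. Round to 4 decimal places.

f = n/N = 6612/19285 = 0.34285714.
SE_no-fpc = √(s²/n) = 0.029128291; SE_fpc = √((1−f)s²/n) = 0.023612659.
Ratio = √(1−f) = 0.81064348. Reduction = 100·(1 − 0.81064348) = 18.9357%.

18.9357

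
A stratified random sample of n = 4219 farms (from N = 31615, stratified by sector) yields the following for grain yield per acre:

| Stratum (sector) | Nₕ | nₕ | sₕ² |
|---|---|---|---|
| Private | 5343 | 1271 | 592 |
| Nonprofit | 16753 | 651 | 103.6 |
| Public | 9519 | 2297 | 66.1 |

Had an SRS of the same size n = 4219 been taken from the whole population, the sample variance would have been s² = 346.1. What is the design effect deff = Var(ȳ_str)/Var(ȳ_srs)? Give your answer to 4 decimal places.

Var(ȳ_str) = Σ Wₕ²(1−fₕ)sₕ²/nₕ with Wₕ = Nₕ/31615:
  Private: (5343/31615)²·(1−1271/5343)·592/1271 = 0.010138711
  Nonprofit: (16753/31615)²·(1−651/16753)·103.6/651 = 0.042950162
  Public: (9519/31615)²·(1−2297/9519)·66.1/2297 = 0.0019792603
  → Var(ȳ_str) = 0.055068133.
Var(ȳ_srs) = (1 − 4219/31615)·346.1/4219 = 0.071086322.
deff = 0.055068133 / 0.071086322 = 0.7747.

0.7747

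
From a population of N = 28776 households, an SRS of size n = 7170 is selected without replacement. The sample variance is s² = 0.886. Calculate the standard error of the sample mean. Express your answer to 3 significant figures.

0.00963

Under SRS without replacement, Var(ȳ) = (1 − f)·s²/n with f = n/N = 7170/28776 = 0.24916597.
Var(ȳ) = (1 − 0.24916597)·0.886/7170 = 0.75083403·1.2357043 × 10^-4 = 9.2780886 × 10^-5.
SE(ȳ) = √(9.2780886 × 10^-5) = 0.00963.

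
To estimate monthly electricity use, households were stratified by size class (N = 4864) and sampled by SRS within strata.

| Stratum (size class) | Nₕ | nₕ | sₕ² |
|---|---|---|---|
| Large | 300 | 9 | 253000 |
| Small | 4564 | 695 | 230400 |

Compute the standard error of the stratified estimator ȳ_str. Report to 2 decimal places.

Var(ȳ_str) = Σₕ Wₕ²(1 − fₕ)sₕ²/nₕ with Wₕ = Nₕ/N, N = 4864.
Large: Wₕ = 0.06167763; term = 0.06167763²·(1 − 0.03000000)·253000/9 = 103.73018.
Small: Wₕ = 0.93832237; term = 0.93832237²·(1 − 0.15227870)·230400/695 = 247.43145.
Sum = 351.16163.
SE = √(351.16163) = 18.74.

18.74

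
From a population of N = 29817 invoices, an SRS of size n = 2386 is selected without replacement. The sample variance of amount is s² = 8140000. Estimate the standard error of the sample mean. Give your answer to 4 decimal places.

Under SRS without replacement, Var(ȳ) = (1 − f)·s²/n with f = n/N = 2386/29817 = 0.08002146.
Var(ȳ) = (1 − 0.08002146)·8140000/2386 = 0.91997854·3411.5675 = 3138.5689.
SE(ȳ) = √(3138.5689) = 56.0229.

56.0229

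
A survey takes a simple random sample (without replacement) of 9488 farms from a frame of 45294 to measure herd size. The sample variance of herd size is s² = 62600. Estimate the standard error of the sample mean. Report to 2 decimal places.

2.28

Under SRS without replacement, Var(ȳ) = (1 − f)·s²/n with f = n/N = 9488/45294 = 0.20947587.
Var(ȳ) = (1 − 0.20947587)·62600/9488 = 0.79052413·6.5978078 = 5.2157262.
SE(ȳ) = √(5.2157262) = 2.28.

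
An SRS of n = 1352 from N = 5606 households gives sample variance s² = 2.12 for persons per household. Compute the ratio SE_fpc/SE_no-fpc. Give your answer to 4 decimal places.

f = n/N = 1352/5606 = 0.24117017.
SE_no-fpc = √(s²/n) = 0.039598577; SE_fpc = √((1−f)s²/n) = 0.034494653.
Ratio = √(1−f) = 0.87110839.

0.8711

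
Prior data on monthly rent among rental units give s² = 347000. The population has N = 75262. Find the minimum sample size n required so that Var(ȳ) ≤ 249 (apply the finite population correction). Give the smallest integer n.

Without fpc, n₀ = s²/D = 347000/249 = 1393.5743.
With fpc, (1 − n/N)·s²/n ≤ D requires n ≥ n₀/(1 + n₀/N) = 1393.5743/(1 + 1393.5743/75262) = 1368.2396.
Rounding up, n = 1369.

1369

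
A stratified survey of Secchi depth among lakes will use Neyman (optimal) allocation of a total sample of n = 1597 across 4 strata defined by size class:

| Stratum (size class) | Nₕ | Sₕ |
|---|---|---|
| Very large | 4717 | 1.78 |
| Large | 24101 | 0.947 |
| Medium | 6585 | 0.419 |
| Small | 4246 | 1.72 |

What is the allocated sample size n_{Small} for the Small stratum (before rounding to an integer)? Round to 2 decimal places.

Neyman allocation: nₕ = n·NₕSₕ / Σⱼ NⱼSⱼ.
Σ NⱼSⱼ = 4717·1.78 + 24101·0.947 + 6585·0.419 + 4246·1.72 = 41282.142.
n_{Small} = 1597·4246·1.72 / 41282.142 = 282.52.

282.52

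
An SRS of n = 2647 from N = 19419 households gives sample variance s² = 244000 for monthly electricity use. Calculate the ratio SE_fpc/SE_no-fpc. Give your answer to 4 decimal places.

f = n/N = 2647/19419 = 0.13630980.
SE_no-fpc = √(s²/n) = 9.6010326; SE_fpc = √((1−f)s²/n) = 8.9227133.
Ratio = √(1−f) = 0.92934934.

0.9293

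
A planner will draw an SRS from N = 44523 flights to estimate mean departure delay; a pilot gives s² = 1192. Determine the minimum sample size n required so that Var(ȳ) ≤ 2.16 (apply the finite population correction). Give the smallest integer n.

Without fpc, n₀ = s²/D = 1192/2.16 = 551.8519.
With fpc, (1 − n/N)·s²/n ≤ D requires n ≥ n₀/(1 + n₀/N) = 551.8519/(1 + 551.8519/44523) = 545.0956.
Rounding up, n = 546.

546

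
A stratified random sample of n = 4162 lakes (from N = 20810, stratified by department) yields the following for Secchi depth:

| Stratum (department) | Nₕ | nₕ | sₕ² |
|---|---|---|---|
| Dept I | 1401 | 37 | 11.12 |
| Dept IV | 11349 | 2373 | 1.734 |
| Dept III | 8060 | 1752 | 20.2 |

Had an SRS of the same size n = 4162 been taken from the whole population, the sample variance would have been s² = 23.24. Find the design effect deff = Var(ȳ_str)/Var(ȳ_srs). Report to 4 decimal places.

0.6384

Var(ȳ_str) = Σ Wₕ²(1−fₕ)sₕ²/nₕ with Wₕ = Nₕ/20810:
  Dept I: (1401/20810)²·(1−37/1401)·11.12/37 = 0.0013262073
  Dept IV: (11349/20810)²·(1−2373/11349)·1.734/2373 = 1.7188882 × 10^-4
  Dept III: (8060/20810)²·(1−1752/8060)·20.2/1752 = 0.0013536296
  → Var(ȳ_str) = 0.0028517257.
Var(ȳ_srs) = (1 − 4162/20810)·23.24/4162 = 0.0044670831.
deff = 0.0028517257 / 0.0044670831 = 0.6384.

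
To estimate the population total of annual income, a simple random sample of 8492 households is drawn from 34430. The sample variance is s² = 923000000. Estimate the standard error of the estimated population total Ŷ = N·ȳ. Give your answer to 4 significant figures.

Var(Ŷ) = N²·Var(ȳ) = N²·(1 − n/N)·s²/n.
f = 8492/34430 = 0.24664537; Var(ȳ) = 0.75335463·923000000/8492 = 81882.516.
Var(Ŷ) = 34430² · 81882.516 = 9.7065573 × 10^13.
SE(Ŷ) = √(9.7065573 × 10^13) = 9.852 × 10^6.

9.852 × 10^6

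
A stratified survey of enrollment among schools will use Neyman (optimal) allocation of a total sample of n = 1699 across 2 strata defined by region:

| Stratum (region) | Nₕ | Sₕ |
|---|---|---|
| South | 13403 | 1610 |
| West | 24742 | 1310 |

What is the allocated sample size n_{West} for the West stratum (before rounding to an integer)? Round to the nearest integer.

1020

Neyman allocation: nₕ = n·NₕSₕ / Σⱼ NⱼSⱼ.
Σ NⱼSⱼ = 13403·1610 + 24742·1310 = 5.399085 × 10^7.
n_{West} = 1699·24742·1310 / (5.399085 × 10^7) = 1020.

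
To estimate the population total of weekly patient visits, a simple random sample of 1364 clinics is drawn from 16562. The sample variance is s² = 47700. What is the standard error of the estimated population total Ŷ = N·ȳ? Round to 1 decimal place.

93821.3

Var(Ŷ) = N²·Var(ȳ) = N²·(1 − n/N)·s²/n.
f = 1364/16562 = 0.08235720; Var(ȳ) = 0.91764280·47700/1364 = 32.090588.
Var(Ŷ) = 16562² · 32.090588 = 8.8024433 × 10^9.
SE(Ŷ) = √(8.8024433 × 10^9) = 93821.3.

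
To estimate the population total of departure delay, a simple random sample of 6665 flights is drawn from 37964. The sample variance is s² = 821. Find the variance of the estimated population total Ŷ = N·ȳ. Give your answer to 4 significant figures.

1.464 × 10^8

Var(Ŷ) = N²·Var(ȳ) = N²·(1 − n/N)·s²/n.
f = 6665/37964 = 0.17556106; Var(ȳ) = 0.82443894·821/6665 = 0.10155504.
Var(Ŷ) = 37964² · 0.10155504 = 1.4636775 × 10^8.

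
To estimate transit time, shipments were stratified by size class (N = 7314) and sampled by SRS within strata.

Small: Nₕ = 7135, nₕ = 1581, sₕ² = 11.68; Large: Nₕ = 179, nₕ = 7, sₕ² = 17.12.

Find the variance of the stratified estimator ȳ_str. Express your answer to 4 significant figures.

0.006880

Var(ȳ_str) = Σₕ Wₕ²(1 − fₕ)sₕ²/nₕ with Wₕ = Nₕ/N, N = 7314.
Small: Wₕ = 0.97552639; term = 0.97552639²·(1 − 0.22158374)·11.68/1581 = 0.0054726908.
Large: Wₕ = 0.02447361; term = 0.02447361²·(1 − 0.03910615)·17.12/7 = 0.0014075936.
Sum = 0.0068802844.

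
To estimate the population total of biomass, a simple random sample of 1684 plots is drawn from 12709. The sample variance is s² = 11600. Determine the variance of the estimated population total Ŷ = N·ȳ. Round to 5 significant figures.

9.6517 × 10^8

Var(Ŷ) = N²·Var(ȳ) = N²·(1 − n/N)·s²/n.
f = 1684/12709 = 0.13250452; Var(ȳ) = 0.86749548·11600/1684 = 5.975622.
Var(Ŷ) = 12709² · 5.975622 = 9.6517458 × 10^8.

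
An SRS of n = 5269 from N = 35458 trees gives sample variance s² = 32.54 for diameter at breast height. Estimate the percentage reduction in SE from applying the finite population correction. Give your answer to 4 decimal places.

f = n/N = 5269/35458 = 0.14859834.
SE_no-fpc = √(s²/n) = 0.078585908; SE_fpc = √((1−f)s²/n) = 0.07251234.
Ratio = √(1−f) = 0.92271429. Reduction = 100·(1 − 0.92271429) = 7.7286%.

7.7286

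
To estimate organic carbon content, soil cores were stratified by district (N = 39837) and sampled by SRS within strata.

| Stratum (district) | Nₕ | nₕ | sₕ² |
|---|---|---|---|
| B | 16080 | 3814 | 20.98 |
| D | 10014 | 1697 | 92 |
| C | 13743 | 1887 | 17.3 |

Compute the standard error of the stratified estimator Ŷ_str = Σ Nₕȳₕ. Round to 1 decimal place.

Var(Ŷ_str) = Σₕ Nₕ²(1 − fₕ)sₕ²/nₕ.
B: 16080²·(1 − 3814/16080)·20.98/3814 = 1.0849602 × 10^6.
D: 10014²·(1 − 1697/10014)·92/1697 = 4.5152341 × 10^6.
C: 13743²·(1 − 1887/13743)·17.3/1887 = 1.4938051 × 10^6.
Sum = 7.0939994 × 10^6.
SE = √(7.0939994 × 10^6) = 2663.5.

2663.5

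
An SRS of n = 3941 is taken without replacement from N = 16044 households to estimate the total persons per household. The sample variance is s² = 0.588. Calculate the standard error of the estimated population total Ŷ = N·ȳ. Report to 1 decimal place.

Var(Ŷ) = N²·Var(ȳ) = N²·(1 − n/N)·s²/n.
f = 3941/16044 = 0.24563700; Var(ȳ) = 0.75436300·0.588/3941 = 1.125515 × 10^-4.
Var(Ŷ) = 16044² · (1.125515 × 10^-4) = 28971.874.
SE(Ŷ) = √(28971.874) = 170.2.

170.2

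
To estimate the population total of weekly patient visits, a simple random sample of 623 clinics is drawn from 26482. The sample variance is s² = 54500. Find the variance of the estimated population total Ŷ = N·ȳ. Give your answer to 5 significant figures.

5.9906 × 10^10

Var(Ŷ) = N²·Var(ȳ) = N²·(1 − n/N)·s²/n.
f = 623/26482 = 0.02352541; Var(ȳ) = 0.97647459·54500/623 = 85.421934.
Var(Ŷ) = 26482² · 85.421934 = 5.9906088 × 10^10.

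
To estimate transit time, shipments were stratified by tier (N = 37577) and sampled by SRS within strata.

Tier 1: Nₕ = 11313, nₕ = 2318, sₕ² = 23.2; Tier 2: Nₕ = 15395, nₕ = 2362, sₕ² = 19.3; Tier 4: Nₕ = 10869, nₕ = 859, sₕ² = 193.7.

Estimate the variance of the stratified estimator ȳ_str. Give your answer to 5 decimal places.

Var(ȳ_str) = Σₕ Wₕ²(1 − fₕ)sₕ²/nₕ with Wₕ = Nₕ/N, N = 37577.
Tier 1: Wₕ = 0.30106182; term = 0.30106182²·(1 − 0.20489702)·23.2/2318 = 7.2128898 × 10^-4.
Tier 2: Wₕ = 0.40969210; term = 0.40969210²·(1 − 0.15342644)·19.3/2362 = 0.001161067.
Tier 4: Wₕ = 0.28924608; term = 0.28924608²·(1 − 0.07903211)·193.7/859 = 0.017374644.
Sum = 0.019257.

0.01926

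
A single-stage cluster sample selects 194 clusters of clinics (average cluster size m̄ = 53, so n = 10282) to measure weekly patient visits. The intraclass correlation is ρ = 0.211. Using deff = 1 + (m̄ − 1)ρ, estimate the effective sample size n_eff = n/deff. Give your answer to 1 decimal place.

858.8

deff = 1 + (53 − 1)·0.211 = 1 + 10.972 = 11.972.
n_eff = 10282 / 11.972 = 858.8.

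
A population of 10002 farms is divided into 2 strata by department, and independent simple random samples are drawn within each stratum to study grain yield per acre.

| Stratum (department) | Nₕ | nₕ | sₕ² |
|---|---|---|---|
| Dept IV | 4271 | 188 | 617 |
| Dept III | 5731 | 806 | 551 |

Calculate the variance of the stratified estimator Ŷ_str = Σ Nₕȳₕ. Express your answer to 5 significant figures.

Var(Ŷ_str) = Σₕ Nₕ²(1 − fₕ)sₕ²/nₕ.
Dept IV: 4271²·(1 − 188/4271)·617/188 = 5.723165 × 10^7.
Dept III: 5731²·(1 − 806/5731)·551/806 = 1.9295374 × 10^7.
Sum = 7.6527024 × 10^7.

7.6527 × 10^7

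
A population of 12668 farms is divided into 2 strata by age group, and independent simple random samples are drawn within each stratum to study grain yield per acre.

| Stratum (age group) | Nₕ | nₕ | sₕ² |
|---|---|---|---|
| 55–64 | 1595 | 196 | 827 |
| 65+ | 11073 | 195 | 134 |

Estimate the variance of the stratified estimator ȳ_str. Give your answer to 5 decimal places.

Var(ȳ_str) = Σₕ Wₕ²(1 − fₕ)sₕ²/nₕ with Wₕ = Nₕ/N, N = 12668.
55–64: Wₕ = 0.12590780; term = 0.12590780²·(1 − 0.12288401)·827/196 = 0.058669411.
65+: Wₕ = 0.87409220; term = 0.87409220²·(1 − 0.01761040)·134/195 = 0.51578467.
Sum = 0.57445408.

0.57445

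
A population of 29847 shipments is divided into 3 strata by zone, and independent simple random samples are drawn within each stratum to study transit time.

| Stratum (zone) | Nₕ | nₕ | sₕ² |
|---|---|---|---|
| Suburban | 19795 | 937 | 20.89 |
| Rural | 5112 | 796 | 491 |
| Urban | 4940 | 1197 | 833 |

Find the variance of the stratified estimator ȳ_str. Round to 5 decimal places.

Var(ȳ_str) = Σₕ Wₕ²(1 − fₕ)sₕ²/nₕ with Wₕ = Nₕ/N, N = 29847.
Suburban: Wₕ = 0.66321573; term = 0.66321573²·(1 − 0.04733519)·20.89/937 = 0.0093421883.
Rural: Wₕ = 0.17127349; term = 0.17127349²·(1 − 0.15571205)·491/796 = 0.015277044.
Urban: Wₕ = 0.16551077; term = 0.16551077²·(1 − 0.24230769)·833/1197 = 0.014444292.
Sum = 0.039063524.

0.03906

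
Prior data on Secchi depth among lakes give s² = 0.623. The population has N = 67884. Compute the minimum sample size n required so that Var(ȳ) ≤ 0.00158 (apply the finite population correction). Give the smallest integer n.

Without fpc, n₀ = s²/D = 0.623/0.00158 = 394.3038.
With fpc, (1 − n/N)·s²/n ≤ D requires n ≥ n₀/(1 + n₀/N) = 394.3038/(1 + 394.3038/67884) = 392.0267.
Rounding up, n = 393.

393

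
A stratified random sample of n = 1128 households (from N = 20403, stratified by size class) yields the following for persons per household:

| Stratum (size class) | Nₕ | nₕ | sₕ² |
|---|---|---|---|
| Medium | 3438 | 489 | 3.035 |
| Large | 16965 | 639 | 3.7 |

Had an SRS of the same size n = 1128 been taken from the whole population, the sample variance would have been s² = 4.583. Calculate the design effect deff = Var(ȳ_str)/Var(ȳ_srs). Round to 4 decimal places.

1.0431

Var(ȳ_str) = Σ Wₕ²(1−fₕ)sₕ²/nₕ with Wₕ = Nₕ/20403:
  Medium: (3438/20403)²·(1−489/3438)·3.035/489 = 1.5116193 × 10^-4
  Large: (16965/20403)²·(1−639/16965)·3.7/639 = 0.0038525338
  → Var(ȳ_str) = 0.0040036957.
Var(ȳ_srs) = (1 − 1128/20403)·4.583/1128 = 0.0038383194.
deff = 0.0040036957 / 0.0038383194 = 1.0431.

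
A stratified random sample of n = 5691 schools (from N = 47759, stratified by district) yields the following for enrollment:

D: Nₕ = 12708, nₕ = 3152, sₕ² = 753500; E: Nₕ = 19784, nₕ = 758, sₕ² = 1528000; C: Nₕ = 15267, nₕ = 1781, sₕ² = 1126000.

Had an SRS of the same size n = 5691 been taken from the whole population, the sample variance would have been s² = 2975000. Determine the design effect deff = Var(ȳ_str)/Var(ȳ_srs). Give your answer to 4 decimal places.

0.8740

Var(ȳ_str) = Σ Wₕ²(1−fₕ)sₕ²/nₕ with Wₕ = Nₕ/47759:
  D: (12708/47759)²·(1−3152/12708)·753500/3152 = 12.727407
  E: (19784/47759)²·(1−758/19784)·1528000/758 = 332.66361
  C: (15267/47759)²·(1−1781/15267)·1126000/1781 = 57.069081
  → Var(ȳ_str) = 402.4601.
Var(ȳ_srs) = (1 − 5691/47759)·2975000/5691 = 460.4633.
deff = 402.4601 / 460.4633 = 0.8740.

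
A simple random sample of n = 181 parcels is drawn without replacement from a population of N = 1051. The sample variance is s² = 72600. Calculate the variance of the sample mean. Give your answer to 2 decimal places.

Under SRS without replacement, Var(ȳ) = (1 − f)·s²/n with f = n/N = 181/1051 = 0.17221694.
Var(ȳ) = (1 − 0.17221694)·72600/181 = 0.82778306·401.10497 = 332.0279.

332.03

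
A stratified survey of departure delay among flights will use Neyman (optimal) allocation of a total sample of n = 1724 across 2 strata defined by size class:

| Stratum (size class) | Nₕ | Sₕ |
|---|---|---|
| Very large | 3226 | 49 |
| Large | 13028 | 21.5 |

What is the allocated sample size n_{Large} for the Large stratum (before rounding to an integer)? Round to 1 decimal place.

Neyman allocation: nₕ = n·NₕSₕ / Σⱼ NⱼSⱼ.
Σ NⱼSⱼ = 3226·49 + 13028·21.5 = 438176.
n_{Large} = 1724·13028·21.5 / 438176 = 1102.1.

1102.1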